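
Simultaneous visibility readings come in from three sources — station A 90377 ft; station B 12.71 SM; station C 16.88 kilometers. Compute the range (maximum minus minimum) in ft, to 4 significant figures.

station B: 12.71 SM = 67108.80 ft.
station C: 16.88 km = 55380.58 ft.
Spread: 90377.00 − 55380.58 = 35000 ft.

35000 ft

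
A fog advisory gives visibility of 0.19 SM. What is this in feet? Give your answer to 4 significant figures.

1003 ft

1 SM = 5280 ft, so 0.19 × 5280 = 1003 ft.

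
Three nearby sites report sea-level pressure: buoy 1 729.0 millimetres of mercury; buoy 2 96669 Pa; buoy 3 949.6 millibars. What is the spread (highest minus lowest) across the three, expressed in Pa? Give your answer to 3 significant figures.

2230 Pa

buoy 1: 729.0 mmHg = 97192.02 Pa.
buoy 3: 949.6 mb = 94960.00 Pa.
Spread: 97192.02 − 94960.00 = 2230 Pa.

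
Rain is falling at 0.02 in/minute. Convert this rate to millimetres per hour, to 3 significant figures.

30.5 mm/hour

0.02 in/minute × 25.4 mm/in × 60 minute/hour = 30.5 mm/hour.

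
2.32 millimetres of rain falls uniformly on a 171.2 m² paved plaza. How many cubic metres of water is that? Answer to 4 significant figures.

1 mm over 1 m² is 1 L, so volume = 2.32 × 171.2 = 397.184 L = 0.3972 m³.

0.3972 cubic metres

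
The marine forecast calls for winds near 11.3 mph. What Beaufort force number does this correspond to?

Beaufort force 3

11.3 mph = 5.1 m/s, which is Beaufort 3 (gentle breeze, 3.4–5.4 m/s).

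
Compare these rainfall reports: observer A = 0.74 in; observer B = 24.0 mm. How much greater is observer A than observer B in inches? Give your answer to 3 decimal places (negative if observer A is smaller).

-0.205 in

observer B: 24.0 mm = 0.94488 in.
Difference: 0.74000 − 0.94488 = -0.205 in.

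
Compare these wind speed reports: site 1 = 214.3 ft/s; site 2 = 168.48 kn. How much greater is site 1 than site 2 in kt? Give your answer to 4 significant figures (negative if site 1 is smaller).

-41.51 kt

site 1: 214.3 ft/s = 126.9693 kt.
Difference: 126.9693 − 168.4800 = -41.51 kt.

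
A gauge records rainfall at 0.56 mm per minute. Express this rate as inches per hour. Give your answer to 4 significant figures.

0.56 mm/minute × 0.0393701 in/mm × 60 minute/hour = 1.323 in/hour.

1.323 in/hour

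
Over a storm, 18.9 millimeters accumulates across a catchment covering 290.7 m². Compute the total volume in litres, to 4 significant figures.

1 mm over 1 m² is 1 L, so volume = 18.9 × 290.7 = 5494.23 L ≈ 5494 L.

5494 litres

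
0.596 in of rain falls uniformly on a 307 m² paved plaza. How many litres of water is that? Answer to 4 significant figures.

4647 litres

Depth: 0.596 in × 25.4 = 15.1384 mm.
1 mm over 1 m² is 1 L, so volume = 15.1384 × 307 = 4647.4888 L ≈ 4647 L.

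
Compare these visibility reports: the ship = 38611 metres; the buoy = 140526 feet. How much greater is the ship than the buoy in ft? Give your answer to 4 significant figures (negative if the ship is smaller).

the ship: 38611 m = 126676.51 ft.
Difference: 126676.51 − 140526.00 = -13850 ft.

-13850 ft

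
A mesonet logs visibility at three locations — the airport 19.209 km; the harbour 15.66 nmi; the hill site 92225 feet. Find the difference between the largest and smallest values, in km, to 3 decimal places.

9.793 km

the harbour: 15.66 nmi = 29.00232 km.
the hill site: 92225 ft = 28.11018 km.
Spread: 29.00232 − 19.20900 = 9.793 km.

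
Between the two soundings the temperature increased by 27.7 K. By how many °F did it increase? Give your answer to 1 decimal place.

49.9 °F

For a temperature change the 32° offset cancels: Δ°F = 27.7 × 1.8 = 49.9 °F.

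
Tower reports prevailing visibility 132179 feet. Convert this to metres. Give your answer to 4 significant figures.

40290 m

1 ft = 0.3048 m, so 132179 × 0.3048 = 40290 m.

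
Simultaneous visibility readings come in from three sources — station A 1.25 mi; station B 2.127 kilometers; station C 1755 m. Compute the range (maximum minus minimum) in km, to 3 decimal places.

station A: 1.25 SM = 2.01168 km.
station C: 1755 m = 1.75500 km.
Spread: 2.12700 − 1.75500 = 0.372 km.

0.372 km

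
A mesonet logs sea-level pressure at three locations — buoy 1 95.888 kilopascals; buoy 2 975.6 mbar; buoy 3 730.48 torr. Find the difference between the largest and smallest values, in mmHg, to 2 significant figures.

buoy 1: 95.888 kPa = 719.22 mmHg.
buoy 2: 975.6 mb = 731.76 mmHg.
Spread: 731.76 − 719.22 = 13 mmHg.

13 mmHg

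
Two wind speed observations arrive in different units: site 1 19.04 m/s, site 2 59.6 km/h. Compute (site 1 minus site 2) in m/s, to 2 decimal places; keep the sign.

2.48 m/s

site 2: 59.6 km/h = 16.5556 m/s.
Difference: 19.0400 − 16.5556 = 2.48 m/s.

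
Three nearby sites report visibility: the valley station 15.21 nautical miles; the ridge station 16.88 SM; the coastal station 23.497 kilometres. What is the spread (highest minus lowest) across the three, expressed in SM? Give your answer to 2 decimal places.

2.90 SM

the valley station: 15.21 nmi = 17.5034 SM.
the coastal station: 23.497 km = 14.6004 SM.
Spread: 17.5034 − 14.6004 = 2.90 SM.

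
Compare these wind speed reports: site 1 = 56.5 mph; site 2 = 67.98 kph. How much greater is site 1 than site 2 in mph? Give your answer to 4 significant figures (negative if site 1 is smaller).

site 2: 67.98 km/h = 42.2408 mph.
Difference: 56.5000 − 42.2408 = 14.26 mph.

14.26 mph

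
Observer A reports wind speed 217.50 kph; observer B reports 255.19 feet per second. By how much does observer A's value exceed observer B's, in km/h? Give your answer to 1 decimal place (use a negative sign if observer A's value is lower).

-62.5 km/h

observer B: 255.19 ft/s = 280.015 km/h.
Difference: 217.500 − 280.015 = -62.5 km/h.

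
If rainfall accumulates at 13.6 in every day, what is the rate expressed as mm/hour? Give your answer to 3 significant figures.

14.4 mm/hour

13.6 in/day × 25.4 mm/in × 0.0416667 day/hour = 14.4 mm/hour.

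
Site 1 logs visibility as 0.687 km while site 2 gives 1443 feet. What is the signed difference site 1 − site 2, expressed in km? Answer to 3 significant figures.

site 2: 1443 ft = 0.43983 km.
Difference: 0.68700 − 0.43983 = 0.247 km.

0.247 km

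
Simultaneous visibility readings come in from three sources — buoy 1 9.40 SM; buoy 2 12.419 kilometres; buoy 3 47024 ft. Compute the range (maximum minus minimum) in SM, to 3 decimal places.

buoy 2: 12.419 km = 7.71681 SM.
buoy 3: 47024 ft = 8.90606 SM.
Spread: 9.40000 − 7.71681 = 1.683 SM.

1.683 SM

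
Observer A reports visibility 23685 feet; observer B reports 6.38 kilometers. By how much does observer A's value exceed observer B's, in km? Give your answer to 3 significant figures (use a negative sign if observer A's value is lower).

0.839 km

observer A: 23685 ft = 7.21919 km.
Difference: 7.21919 − 6.38000 = 0.839 km.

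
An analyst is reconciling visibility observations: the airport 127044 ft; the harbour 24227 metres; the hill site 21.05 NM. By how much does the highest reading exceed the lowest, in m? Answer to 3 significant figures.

14800 m

the airport: 127044 ft = 38723.01 m.
the hill site: 21.05 nmi = 38984.60 m.
Spread: 38984.60 − 24227.00 = 14800 m.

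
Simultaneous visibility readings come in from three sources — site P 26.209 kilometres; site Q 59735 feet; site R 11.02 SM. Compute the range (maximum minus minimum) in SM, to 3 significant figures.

5.27 SM

site P: 26.209 km = 16.2855 SM.
site Q: 59735 ft = 11.3134 SM.
Spread: 16.2855 − 11.0200 = 5.27 SM.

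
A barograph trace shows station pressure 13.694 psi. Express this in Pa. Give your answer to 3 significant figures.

1 psi = 6894.76 Pa, so 13.694 × 6894.76 = 94400 Pa.

94400 Pa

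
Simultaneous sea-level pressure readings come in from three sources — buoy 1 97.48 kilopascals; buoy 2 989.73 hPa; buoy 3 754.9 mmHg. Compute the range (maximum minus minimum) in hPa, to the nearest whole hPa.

32 hPa

buoy 1: 97.48 kPa = 974.80 hPa.
buoy 3: 754.9 mmHg = 1006.45 hPa.
Spread: 1006.45 − 974.80 = 32 hPa.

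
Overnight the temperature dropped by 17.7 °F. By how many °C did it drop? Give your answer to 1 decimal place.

9.8 °C

A change of 1 °C equals a change of 1.8 °F: Δ°C = 17.7 × 0.5556 = 9.8 °C.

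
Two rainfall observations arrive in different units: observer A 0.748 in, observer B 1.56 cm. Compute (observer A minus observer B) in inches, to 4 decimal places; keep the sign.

0.1338 in

observer B: 1.56 cm = 0.614173 in.
Difference: 0.748000 − 0.614173 = 0.1338 in.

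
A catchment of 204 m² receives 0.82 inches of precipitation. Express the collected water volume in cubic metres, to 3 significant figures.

Depth: 0.82 in × 25.4 = 20.828 mm.
1 mm over 1 m² is 1 L, so volume = 20.828 × 204 = 4248.912 L = 4.25 m³.

4.25 cubic metres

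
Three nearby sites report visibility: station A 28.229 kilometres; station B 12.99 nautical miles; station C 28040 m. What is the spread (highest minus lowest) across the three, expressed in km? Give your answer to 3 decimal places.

4.172 km

station B: 12.99 nmi = 24.05748 km.
station C: 28040 m = 28.04000 km.
Spread: 28.22900 − 24.05748 = 4.172 km.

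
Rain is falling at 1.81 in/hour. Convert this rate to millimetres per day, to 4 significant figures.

1103 mm/day

1.81 in/hour × 25.4 mm/in × 24 hour/day = 1103 mm/day.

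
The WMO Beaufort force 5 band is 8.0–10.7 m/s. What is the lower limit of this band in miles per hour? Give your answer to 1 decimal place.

8.0–10.7 m/s × 2.237 = 17.9–23.9 mph.

17.9 mph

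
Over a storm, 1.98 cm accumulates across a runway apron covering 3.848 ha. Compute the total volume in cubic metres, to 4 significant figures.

Depth: 1.98 cm × 10 = 19.8 mm.
Area: 3.848 ha = 38480 m².
1 mm over 1 m² is 1 L, so volume = 19.8 × 38480 = 761904 L = 761.9 m³.

761.9 cubic metres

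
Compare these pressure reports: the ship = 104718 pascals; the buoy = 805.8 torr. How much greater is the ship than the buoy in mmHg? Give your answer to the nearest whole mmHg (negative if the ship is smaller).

-20 mmHg

the ship: 104718 Pa = 785.45 mmHg.
Difference: 785.45 − 805.80 = -20 mmHg.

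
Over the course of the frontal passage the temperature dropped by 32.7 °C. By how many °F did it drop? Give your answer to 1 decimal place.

Converting a difference, only the 9/5 scale factor applies: Δ°F = 32.7 × 1.8 = 58.9 °F.

58.9 °F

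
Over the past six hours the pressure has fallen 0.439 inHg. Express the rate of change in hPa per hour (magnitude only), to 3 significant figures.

2.48 hPa per hour

0.439 inHg / 6 h × 33.8639 hPa/inHg = 2.48 hPa/h.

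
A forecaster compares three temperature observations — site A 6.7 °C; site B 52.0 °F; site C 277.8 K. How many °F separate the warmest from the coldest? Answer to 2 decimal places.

11.63 °F

site B: 52.0 °F = 11.111 °C.
site C: 277.8 K = 4.650 °C.
Spread: 11.111 − 4.650 = 6.461 °C = 11.63 °F.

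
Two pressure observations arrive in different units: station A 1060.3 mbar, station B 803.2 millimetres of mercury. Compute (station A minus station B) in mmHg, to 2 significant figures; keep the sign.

station A: 1060.3 mb = 795.290 mmHg.
Difference: 795.290 − 803.200 = -7.9 mmHg.

-7.9 mmHg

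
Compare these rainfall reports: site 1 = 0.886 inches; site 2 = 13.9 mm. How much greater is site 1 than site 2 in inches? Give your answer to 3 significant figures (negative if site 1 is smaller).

site 2: 13.9 mm = 0.54724 in.
Difference: 0.88600 − 0.54724 = 0.339 in.

0.339 in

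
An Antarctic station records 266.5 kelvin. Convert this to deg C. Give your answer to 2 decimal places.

-6.65 °C

°C = 266.5 − 273.15 = -6.65 °C.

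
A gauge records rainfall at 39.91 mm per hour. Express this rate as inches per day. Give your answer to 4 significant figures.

37.71 in/day

39.91 mm/hour × 0.0393701 in/mm × 24 hour/day = 37.71 in/day.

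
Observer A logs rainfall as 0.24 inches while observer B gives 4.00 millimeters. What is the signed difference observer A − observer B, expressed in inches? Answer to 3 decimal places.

0.083 in

observer B: 4.00 mm = 0.15748 in.
Difference: 0.24000 − 0.15748 = 0.083 in.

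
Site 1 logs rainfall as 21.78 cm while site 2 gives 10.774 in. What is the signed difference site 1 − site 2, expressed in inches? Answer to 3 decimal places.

site 1: 21.78 cm = 8.57480 in.
Difference: 8.57480 − 10.77400 = -2.199 in.

-2.199 in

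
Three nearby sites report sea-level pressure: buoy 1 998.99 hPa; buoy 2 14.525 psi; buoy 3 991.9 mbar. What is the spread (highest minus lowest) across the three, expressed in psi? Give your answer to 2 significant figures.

buoy 1: 998.99 hPa = 14.4891 psi.
buoy 3: 991.9 mb = 14.3863 psi.
Spread: 14.5250 − 14.3863 = 0.14 psi.

0.14 psi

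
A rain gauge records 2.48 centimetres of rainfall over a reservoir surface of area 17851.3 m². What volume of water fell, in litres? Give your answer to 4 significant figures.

442700 litres

Depth: 2.48 cm × 10 = 24.8 mm.
1 mm over 1 m² is 1 L, so volume = 24.8 × 17851.3 = 442712.24 L ≈ 442700 L.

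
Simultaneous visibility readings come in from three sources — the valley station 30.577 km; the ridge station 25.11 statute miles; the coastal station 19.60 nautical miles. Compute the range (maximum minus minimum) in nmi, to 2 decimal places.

5.31 nmi

the valley station: 30.577 km = 16.5103 nmi.
the ridge station: 25.11 SM = 21.8200 nmi.
Spread: 21.8200 − 16.5103 = 5.31 nmi.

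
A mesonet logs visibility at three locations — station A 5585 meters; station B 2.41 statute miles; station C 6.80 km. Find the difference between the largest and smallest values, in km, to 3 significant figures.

station A: 5585 m = 5.5850 km.
station B: 2.41 SM = 3.8785 km.
Spread: 6.8000 − 3.8785 = 2.92 km.

2.92 km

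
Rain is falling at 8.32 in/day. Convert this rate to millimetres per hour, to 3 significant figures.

8.32 in/day × 25.4 mm/in × 0.0416667 day/hour = 8.81 mm/hour.

8.81 mm/hour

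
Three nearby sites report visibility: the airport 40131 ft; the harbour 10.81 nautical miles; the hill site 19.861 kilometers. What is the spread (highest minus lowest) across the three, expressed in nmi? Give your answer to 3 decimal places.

4.205 nmi

the airport: 40131 ft = 6.60471 nmi.
the hill site: 19.861 km = 10.72408 nmi.
Spread: 10.81000 − 6.60471 = 4.205 nmi.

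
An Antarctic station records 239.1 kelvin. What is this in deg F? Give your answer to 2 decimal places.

-29.29 °F

First to °C: -34.05 °C.
Then to °F: -29.29 °F.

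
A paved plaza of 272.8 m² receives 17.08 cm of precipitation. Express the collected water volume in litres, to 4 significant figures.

Depth: 17.08 cm × 10 = 170.8 mm.
1 mm over 1 m² is 1 L, so volume = 170.8 × 272.8 = 46594.24 L ≈ 46590 L.

46590 litres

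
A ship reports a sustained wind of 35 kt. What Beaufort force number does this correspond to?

Beaufort force 8

35 kt lies in the Beaufort 8 band (gale, 34–40 kt).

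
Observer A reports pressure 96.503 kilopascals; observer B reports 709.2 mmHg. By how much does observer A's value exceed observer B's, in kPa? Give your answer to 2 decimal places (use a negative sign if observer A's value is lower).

1.95 kPa

observer B: 709.2 mmHg = 94.5522 kPa.
Difference: 96.5030 − 94.5522 = 1.95 kPa.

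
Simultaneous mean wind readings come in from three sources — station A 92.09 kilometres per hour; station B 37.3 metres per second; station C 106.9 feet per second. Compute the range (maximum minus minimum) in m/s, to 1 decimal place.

11.7 m/s

station A: 92.09 km/h = 25.581 m/s.
station C: 106.9 ft/s = 32.583 m/s.
Spread: 37.300 − 25.581 = 11.7 m/s.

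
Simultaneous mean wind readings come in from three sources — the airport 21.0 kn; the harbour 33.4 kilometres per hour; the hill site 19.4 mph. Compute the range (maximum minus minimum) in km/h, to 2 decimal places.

the airport: 21.0 kt = 38.8920 km/h.
the hill site: 19.4 mph = 31.2213 km/h.
Spread: 38.8920 − 31.2213 = 7.67 km/h.

7.67 km/h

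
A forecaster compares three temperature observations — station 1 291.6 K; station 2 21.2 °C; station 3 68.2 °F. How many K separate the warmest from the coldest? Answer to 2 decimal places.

2.75 K

station 1: 291.6 K = 18.450 °C.
station 3: 68.2 °F = 20.111 °C.
Spread: 21.200 − 18.450 = 2.750 °C.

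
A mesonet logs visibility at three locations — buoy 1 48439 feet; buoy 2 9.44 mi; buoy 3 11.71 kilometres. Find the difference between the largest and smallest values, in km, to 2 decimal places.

buoy 1: 48439 ft = 14.7642 km.
buoy 2: 9.44 SM = 15.1922 km.
Spread: 15.1922 − 11.7100 = 3.48 km.

3.48 km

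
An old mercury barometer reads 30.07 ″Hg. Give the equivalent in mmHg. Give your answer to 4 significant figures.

1 inHg = 25.4 mmHg, so 30.07 × 25.4 = 763.8 mmHg.

763.8 mmHg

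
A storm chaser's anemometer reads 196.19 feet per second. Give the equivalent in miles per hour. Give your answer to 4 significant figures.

1 ft/s = 0.681818 mph, so 196.19 × 0.681818 = 133.8 mph.

133.8 mph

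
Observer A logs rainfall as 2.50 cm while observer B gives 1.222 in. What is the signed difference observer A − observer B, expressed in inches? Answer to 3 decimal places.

-0.238 in

observer A: 2.50 cm = 0.98425 in.
Difference: 0.98425 − 1.22200 = -0.238 in.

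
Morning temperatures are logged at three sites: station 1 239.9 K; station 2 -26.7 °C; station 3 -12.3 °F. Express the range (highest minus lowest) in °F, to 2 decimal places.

15.55 °F

station 1: 239.9 K = -33.250 °C.
station 3: -12.3 °F = -24.611 °C.
Spread: (-24.611) − (-33.250) = 8.639 °C = 15.55 °F.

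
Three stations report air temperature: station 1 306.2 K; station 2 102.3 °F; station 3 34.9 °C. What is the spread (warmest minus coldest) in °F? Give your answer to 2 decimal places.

10.81 °F

station 1: 306.2 K = 33.050 °C.
station 2: 102.3 °F = 39.056 °C.
Spread: 39.056 − 33.050 = 6.006 °C = 10.81 °F.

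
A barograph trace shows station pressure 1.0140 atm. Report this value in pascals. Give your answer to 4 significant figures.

1 atm = 101325 Pa, so 1.0140 × 101325 = 102700 Pa.

102700 Pa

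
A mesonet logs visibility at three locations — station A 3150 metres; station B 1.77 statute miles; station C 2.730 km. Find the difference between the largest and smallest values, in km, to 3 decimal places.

station A: 3150 m = 3.15000 km.
station B: 1.77 SM = 2.84854 km.
Spread: 3.15000 − 2.73000 = 0.420 km.

0.420 km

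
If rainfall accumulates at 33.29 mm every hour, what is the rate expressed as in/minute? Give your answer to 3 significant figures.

33.29 mm/hour × 0.0393701 in/mm × 0.0166667 hour/minute = 0.0218 in/minute.

0.0218 in/minute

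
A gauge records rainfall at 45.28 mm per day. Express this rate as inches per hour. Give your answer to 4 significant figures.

0.07428 in/hour

45.28 mm/day × 0.0393701 in/mm × 0.0416667 day/hour = 0.07428 in/hour.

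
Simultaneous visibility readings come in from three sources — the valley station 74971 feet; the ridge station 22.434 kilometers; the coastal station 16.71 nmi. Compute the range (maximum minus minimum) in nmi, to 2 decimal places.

4.60 nmi

the valley station: 74971 ft = 12.3386 nmi.
the ridge station: 22.434 km = 12.1134 nmi.
Spread: 16.7100 − 12.1134 = 4.60 nmi.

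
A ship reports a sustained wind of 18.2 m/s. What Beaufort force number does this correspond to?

Beaufort force 8

18.2 m/s lies in the Beaufort 8 band (gale, 17.2–20.7 m/s).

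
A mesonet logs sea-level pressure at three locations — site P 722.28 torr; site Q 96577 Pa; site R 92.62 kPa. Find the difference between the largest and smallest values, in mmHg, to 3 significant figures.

site Q: 96577 Pa = 724.387 mmHg.
site R: 92.62 kPa = 694.707 mmHg.
Spread: 724.387 − 694.707 = 29.7 mmHg.

29.7 mmHg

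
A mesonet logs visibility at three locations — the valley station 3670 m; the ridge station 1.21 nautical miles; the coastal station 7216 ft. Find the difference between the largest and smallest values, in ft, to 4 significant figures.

4825 ft

the valley station: 3670 m = 12040.68 ft.
the ridge station: 1.21 nmi = 7352.10 ft.
Spread: 12040.68 − 7216.00 = 4825 ft.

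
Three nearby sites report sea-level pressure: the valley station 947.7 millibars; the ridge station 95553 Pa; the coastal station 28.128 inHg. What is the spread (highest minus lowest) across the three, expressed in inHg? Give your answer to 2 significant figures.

the valley station: 947.7 mb = 27.9856 inHg.
the ridge station: 95553 Pa = 28.2168 inHg.
Spread: 28.2168 − 27.9856 = 0.23 inHg.

0.23 inHg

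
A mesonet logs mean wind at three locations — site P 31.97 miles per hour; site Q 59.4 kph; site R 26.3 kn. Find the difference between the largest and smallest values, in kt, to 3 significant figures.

site P: 31.97 mph = 27.7812 kt.
site Q: 59.4 km/h = 32.0734 kt.
Spread: 32.0734 − 26.3000 = 5.77 kt.

5.77 kt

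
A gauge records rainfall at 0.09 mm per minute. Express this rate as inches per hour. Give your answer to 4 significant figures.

0.09 mm/minute × 0.0393701 in/mm × 60 minute/hour = 0.2126 in/hour.

0.2126 in/hour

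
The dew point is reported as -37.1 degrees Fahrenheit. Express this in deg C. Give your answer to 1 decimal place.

°C = (°F − 32) × 5/9 = (-37.1 − 32) / 1.8 = -38.4 °C.

-38.4 °C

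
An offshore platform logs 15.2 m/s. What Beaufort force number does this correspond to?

Beaufort force 7

15.2 m/s lies in the Beaufort 7 band (near gale, 13.9–17.1 m/s).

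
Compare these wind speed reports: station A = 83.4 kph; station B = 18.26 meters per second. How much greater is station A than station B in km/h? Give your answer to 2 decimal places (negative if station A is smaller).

station B: 18.26 m/s = 65.7360 km/h.
Difference: 83.4000 − 65.7360 = 17.66 km/h.

17.66 km/h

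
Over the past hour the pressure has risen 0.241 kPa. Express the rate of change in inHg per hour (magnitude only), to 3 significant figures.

0.241 kPa / 1 h × 0.2953 inHg/kPa = 0.0712 inHg/h.

0.0712 inHg per hour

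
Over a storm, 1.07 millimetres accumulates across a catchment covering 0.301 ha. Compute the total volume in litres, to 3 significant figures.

3220 litres

Area: 0.301 ha = 3010 m².
1 mm over 1 m² is 1 L, so volume = 1.07 × 3010 = 3220.7 L ≈ 3220 L.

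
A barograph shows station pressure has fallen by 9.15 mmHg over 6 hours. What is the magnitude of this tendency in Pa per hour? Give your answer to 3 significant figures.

203 Pa per hour

9.15 mmHg / 6 h × 133.322 Pa/mmHg = 203 Pa/h.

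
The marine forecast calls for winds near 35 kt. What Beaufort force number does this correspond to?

35 kt lies in the Beaufort 8 band (gale, 34–40 kt).

Beaufort force 8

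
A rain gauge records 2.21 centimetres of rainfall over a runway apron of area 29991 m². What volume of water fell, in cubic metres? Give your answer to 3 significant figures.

663 cubic metres

Depth: 2.21 cm × 10 = 22.1 mm.
1 mm over 1 m² is 1 L, so volume = 22.1 × 29991 = 662801.1 L = 663 m³.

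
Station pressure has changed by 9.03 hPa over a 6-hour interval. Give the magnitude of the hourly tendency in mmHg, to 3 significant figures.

1.13 mmHg per hour

9.03 hPa / 6 h × 0.750062 mmHg/hPa = 1.13 mmHg/h.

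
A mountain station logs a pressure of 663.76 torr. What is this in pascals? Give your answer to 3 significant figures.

1 mmHg = 133.322 Pa, so 663.76 × 133.322 = 88500 Pa.

88500 Pa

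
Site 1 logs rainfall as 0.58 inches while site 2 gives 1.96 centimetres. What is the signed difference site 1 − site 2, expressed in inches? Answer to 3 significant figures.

site 2: 1.96 cm = 0.77165 in.
Difference: 0.58000 − 0.77165 = -0.192 in.

-0.192 in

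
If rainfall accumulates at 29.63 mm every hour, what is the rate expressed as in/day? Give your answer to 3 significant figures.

28.0 in/day

29.63 mm/hour × 0.0393701 in/mm × 24 hour/day = 28.0 in/day.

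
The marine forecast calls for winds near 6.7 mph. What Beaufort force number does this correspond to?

Beaufort force 2

6.7 mph = 3.0 m/s, which is Beaufort 2 (light breeze, 1.6–3.3 m/s).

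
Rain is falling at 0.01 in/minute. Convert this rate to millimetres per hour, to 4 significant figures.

0.01 in/minute × 25.4 mm/in × 60 minute/hour = 15.24 mm/hour.

15.24 mm/hour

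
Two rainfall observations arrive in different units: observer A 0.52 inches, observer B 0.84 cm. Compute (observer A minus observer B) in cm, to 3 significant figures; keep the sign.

0.481 cm

observer A: 0.52 in = 1.32080 cm.
Difference: 1.32080 − 0.84000 = 0.481 cm.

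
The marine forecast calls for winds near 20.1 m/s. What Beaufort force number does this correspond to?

Beaufort force 8

20.1 m/s lies in the Beaufort 8 band (gale, 17.2–20.7 m/s).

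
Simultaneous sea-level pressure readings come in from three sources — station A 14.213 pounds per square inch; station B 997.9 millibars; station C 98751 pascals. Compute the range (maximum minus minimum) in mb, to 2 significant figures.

station A: 14.213 psi = 979.95 mb.
station C: 98751 Pa = 987.51 mb.
Spread: 997.90 − 979.95 = 18 mb.

18 mb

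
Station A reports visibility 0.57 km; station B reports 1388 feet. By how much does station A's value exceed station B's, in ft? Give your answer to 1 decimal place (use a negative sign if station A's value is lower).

482.1 ft

station A: 0.57 km = 1870.079 ft.
Difference: 1870.079 − 1388.000 = 482.1 ft.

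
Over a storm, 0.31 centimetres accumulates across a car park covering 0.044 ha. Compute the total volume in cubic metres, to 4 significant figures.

Depth: 0.31 cm × 10 = 3.1 mm.
Area: 0.044 ha = 440 m².
1 mm over 1 m² is 1 L, so volume = 3.1 × 440 = 1364 L = 1.364 m³.

1.364 cubic metres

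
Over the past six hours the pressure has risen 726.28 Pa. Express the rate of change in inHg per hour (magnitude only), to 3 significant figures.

0.0357 inHg per hour

726.28 Pa / 6 h × 0.0002953 inHg/Pa = 0.0357 inHg/h.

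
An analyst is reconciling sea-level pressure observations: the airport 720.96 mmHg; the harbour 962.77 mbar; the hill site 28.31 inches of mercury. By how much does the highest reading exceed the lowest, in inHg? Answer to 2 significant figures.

0.12 inHg

the airport: 720.96 mmHg = 28.3842 inHg.
the harbour: 962.77 mb = 28.4306 inHg.
Spread: 28.4306 − 28.3100 = 0.12 inHg.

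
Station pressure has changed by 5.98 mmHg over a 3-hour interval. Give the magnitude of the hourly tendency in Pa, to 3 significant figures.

266 Pa per hour

5.98 mmHg / 3 h × 133.322 Pa/mmHg = 266 Pa/h.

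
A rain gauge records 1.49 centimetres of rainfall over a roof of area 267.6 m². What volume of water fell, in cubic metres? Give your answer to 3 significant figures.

3.99 cubic metres

Depth: 1.49 cm × 10 = 14.9 mm.
1 mm over 1 m² is 1 L, so volume = 14.9 × 267.6 = 3987.24 L = 3.99 m³.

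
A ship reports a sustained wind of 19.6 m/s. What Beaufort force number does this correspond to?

19.6 m/s lies in the Beaufort 8 band (gale, 17.2–20.7 m/s).

Beaufort force 8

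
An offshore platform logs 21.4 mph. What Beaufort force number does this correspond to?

21.4 mph = 9.6 m/s, which is Beaufort 5 (fresh breeze, 8.0–10.7 m/s).

Beaufort force 5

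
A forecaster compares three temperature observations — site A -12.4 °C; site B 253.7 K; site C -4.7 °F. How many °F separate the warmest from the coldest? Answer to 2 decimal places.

14.38 °F

site B: 253.7 K = -19.450 °C.
site C: -4.7 °F = -20.389 °C.
Spread: (-12.400) − (-20.389) = 7.989 °C = 14.38 °F.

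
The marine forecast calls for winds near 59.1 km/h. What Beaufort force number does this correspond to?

Beaufort force 7

59.1 km/h = 16.4 m/s, which is Beaufort 7 (near gale, 13.9–17.1 m/s).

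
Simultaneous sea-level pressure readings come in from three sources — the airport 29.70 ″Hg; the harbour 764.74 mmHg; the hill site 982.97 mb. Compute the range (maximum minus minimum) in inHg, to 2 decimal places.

1.08 inHg

the harbour: 764.74 mmHg = 30.1079 inHg.
the hill site: 982.97 mb = 29.0271 inHg.
Spread: 30.1079 − 29.0271 = 1.08 inHg.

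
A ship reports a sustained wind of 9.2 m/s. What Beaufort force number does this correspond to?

Beaufort force 5

9.2 m/s lies in the Beaufort 5 band (fresh breeze, 8.0–10.7 m/s).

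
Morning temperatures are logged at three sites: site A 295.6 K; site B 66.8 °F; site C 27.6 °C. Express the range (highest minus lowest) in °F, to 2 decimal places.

14.88 °F

site A: 295.6 K = 22.450 °C.
site B: 66.8 °F = 19.333 °C.
Spread: 27.600 − 19.333 = 8.267 °C = 14.88 °F.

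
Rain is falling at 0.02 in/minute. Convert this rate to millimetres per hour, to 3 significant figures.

0.02 in/minute × 25.4 mm/in × 60 minute/hour = 30.5 mm/hour.

30.5 mm/hour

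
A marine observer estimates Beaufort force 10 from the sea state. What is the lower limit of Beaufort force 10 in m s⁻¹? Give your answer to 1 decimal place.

Beaufort 10 (storm) spans 24.5–28.4 m/s.

24.5 m/s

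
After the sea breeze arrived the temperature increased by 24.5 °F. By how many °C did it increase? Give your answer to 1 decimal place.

For a temperature change the 32° offset cancels: Δ°C = 24.5 × 0.5556 = 13.6 °C.

13.6 °C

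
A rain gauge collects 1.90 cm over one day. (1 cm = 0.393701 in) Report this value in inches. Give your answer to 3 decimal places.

0.748 in

1 cm = 0.393701 in, so 1.90 × 0.393701 = 0.748 in.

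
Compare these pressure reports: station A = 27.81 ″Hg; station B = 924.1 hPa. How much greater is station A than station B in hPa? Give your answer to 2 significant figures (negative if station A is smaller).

station A: 27.81 inHg = 941.75 hPa.
Difference: 941.75 − 924.10 = 18 hPa.

18 hPa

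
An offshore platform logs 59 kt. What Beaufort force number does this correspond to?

59 kt lies in the Beaufort 11 band (violent storm, 56–63 kt).

Beaufort force 11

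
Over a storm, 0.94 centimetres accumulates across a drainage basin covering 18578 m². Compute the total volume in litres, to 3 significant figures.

175000 litres

Depth: 0.94 cm × 10 = 9.4 mm.
1 mm over 1 m² is 1 L, so volume = 9.4 × 18578 = 174633.2 L ≈ 175000 L.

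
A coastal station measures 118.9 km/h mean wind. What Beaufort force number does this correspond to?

Beaufort force 12

118.9 km/h = 33.0 m/s, which is Beaufort 12 (hurricane force, ≥32.7 m/s).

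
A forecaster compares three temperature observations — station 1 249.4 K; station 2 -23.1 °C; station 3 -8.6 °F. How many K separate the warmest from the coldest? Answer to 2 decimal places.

station 1: 249.4 K = -23.750 °C.
station 3: -8.6 °F = -22.556 °C.
Spread: (-22.556) − (-23.750) = 1.194 °C.

1.19 K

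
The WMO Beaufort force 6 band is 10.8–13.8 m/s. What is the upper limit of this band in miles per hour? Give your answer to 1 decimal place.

30.9 mph

10.8–13.8 m/s × 2.237 = 24.2–30.9 mph.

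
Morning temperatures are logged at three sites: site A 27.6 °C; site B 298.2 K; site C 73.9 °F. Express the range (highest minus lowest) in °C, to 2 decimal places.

4.32 °C

site B: 298.2 K = 25.050 °C.
site C: 73.9 °F = 23.278 °C.
Spread: 27.600 − 23.278 = 4.322 °C.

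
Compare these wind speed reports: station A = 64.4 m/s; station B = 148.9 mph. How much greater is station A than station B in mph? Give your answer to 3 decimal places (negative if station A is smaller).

-4.841 mph

station A: 64.4 m/s = 144.05870 mph.
Difference: 144.05870 − 148.90000 = -4.841 mph.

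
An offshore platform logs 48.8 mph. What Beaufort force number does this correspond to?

Beaufort force 9

48.8 mph = 21.8 m/s, which is Beaufort 9 (strong gale, 20.8–24.4 m/s).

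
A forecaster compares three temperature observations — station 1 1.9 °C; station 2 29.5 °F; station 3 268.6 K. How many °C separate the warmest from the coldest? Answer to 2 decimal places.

6.45 °C

station 2: 29.5 °F = -1.389 °C.
station 3: 268.6 K = -4.550 °C.
Spread: 1.900 − (-4.550) = 6.450 °C.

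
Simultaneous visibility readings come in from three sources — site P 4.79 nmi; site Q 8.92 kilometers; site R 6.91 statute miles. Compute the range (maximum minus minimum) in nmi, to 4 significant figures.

1.215 nmi

site Q: 8.92 km = 4.81641 nmi.
site R: 6.91 SM = 6.00463 nmi.
Spread: 6.00463 − 4.79000 = 1.215 nmi.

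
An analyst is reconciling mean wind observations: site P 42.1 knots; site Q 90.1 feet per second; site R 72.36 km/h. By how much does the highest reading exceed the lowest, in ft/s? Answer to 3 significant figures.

site P: 42.1 kt = 71.057 ft/s.
site R: 72.36 km/h = 65.945 ft/s.
Spread: 90.100 − 65.945 = 24.2 ft/s.

24.2 ft/s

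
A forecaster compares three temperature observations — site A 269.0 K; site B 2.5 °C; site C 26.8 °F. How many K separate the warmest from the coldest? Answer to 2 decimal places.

site A: 269.0 K = -4.150 °C.
site C: 26.8 °F = -2.889 °C.
Spread: 2.500 − (-4.150) = 6.650 °C.

6.65 K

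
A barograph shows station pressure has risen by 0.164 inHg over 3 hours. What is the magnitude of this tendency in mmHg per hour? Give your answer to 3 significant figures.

0.164 inHg / 3 h × 25.4 mmHg/inHg = 1.39 mmHg/h.

1.39 mmHg per hour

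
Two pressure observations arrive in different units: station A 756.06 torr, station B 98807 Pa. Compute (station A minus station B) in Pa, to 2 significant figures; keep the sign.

station A: 756.06 mmHg = 100799.72 Pa.
Difference: 100799.72 − 98807.00 = 2000 Pa.

2000 Pa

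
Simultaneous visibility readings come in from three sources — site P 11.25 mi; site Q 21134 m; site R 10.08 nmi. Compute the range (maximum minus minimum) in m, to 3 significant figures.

3030 m

site P: 11.25 SM = 18105.12 m.
site R: 10.08 nmi = 18668.16 m.
Spread: 21134.00 − 18105.12 = 3030 m.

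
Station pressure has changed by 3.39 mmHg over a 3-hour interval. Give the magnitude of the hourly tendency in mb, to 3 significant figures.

3.39 mmHg / 3 h × 1.33322 mb/mmHg = 1.51 mb/h.

1.51 mb per hour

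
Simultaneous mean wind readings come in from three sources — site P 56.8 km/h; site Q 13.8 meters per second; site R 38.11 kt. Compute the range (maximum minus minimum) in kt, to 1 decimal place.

site P: 56.8 km/h = 30.670 kt.
site Q: 13.8 m/s = 26.825 kt.
Spread: 38.110 − 26.825 = 11.3 kt.

11.3 kt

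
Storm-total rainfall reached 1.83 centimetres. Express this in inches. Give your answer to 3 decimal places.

1 cm = 0.393701 in, so 1.83 × 0.393701 = 0.720 in.

0.720 in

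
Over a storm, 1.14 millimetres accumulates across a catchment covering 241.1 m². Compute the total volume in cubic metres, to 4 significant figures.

0.2749 cubic metres

1 mm over 1 m² is 1 L, so volume = 1.14 × 241.1 = 274.854 L = 0.2749 m³.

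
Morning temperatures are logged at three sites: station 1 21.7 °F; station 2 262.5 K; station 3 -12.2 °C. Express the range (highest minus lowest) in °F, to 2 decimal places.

station 1: 21.7 °F = -5.722 °C.
station 2: 262.5 K = -10.650 °C.
Spread: (-5.722) − (-12.200) = 6.478 °C = 11.66 °F.

11.66 °F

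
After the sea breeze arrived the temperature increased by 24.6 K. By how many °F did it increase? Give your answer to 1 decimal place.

44.3 °F

Converting a difference, only the 9/5 scale factor applies: Δ°F = 24.6 × 1.8 = 44.3 °F.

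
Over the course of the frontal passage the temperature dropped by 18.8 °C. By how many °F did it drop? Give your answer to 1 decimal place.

Converting a difference, only the 9/5 scale factor applies: Δ°F = 18.8 × 1.8 = 33.8 °F.

33.8 °F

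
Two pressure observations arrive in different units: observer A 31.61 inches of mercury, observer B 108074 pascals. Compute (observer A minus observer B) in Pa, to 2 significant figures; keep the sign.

-1000 Pa

observer A: 31.61 inHg = 107043.76 Pa.
Difference: 107043.76 − 108074.00 = -1000 Pa.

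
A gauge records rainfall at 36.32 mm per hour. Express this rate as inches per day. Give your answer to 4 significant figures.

34.32 in/day

36.32 mm/hour × 0.0393701 in/mm × 24 hour/day = 34.32 in/day.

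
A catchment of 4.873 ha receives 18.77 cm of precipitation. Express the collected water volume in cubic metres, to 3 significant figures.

Depth: 18.77 cm × 10 = 187.7 mm.
Area: 4.873 ha = 48730 m².
1 mm over 1 m² is 1 L, so volume = 187.7 × 48730 = 9146621 L = 9150 m³.

9150 cubic metres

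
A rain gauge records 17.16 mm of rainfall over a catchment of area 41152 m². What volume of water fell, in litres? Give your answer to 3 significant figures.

1 mm over 1 m² is 1 L, so volume = 17.16 × 41152 = 706168.32 L ≈ 706000 L.

706000 litres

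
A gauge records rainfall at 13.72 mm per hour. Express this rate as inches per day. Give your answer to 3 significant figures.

13.0 in/day

13.72 mm/hour × 0.0393701 in/mm × 24 hour/day = 13.0 in/day.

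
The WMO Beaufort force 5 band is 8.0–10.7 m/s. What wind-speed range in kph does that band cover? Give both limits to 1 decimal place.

8.0–10.7 m/s × 3.6 = 28.8–38.5 km/h.

28.8 to 38.5 km/h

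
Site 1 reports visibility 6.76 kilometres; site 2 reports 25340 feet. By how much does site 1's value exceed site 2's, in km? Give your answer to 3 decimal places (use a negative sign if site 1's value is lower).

site 2: 25340 ft = 7.72363 km.
Difference: 6.76000 − 7.72363 = -0.964 km.

-0.964 km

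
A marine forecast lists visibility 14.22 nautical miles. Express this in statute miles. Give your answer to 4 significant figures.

1 nmi = 1.15078 SM, so 14.22 × 1.15078 = 16.36 SM.

16.36 SM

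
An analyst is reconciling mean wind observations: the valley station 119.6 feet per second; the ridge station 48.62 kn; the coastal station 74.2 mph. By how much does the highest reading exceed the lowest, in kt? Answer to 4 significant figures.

22.24 kt

the valley station: 119.6 ft/s = 70.8611 kt.
the coastal station: 74.2 mph = 64.4780 kt.
Spread: 70.8611 − 48.6200 = 22.24 kt.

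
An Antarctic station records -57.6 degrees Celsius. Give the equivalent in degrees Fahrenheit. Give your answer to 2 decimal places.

°F = °C × 9/5 + 32 = -57.6 × 1.8 + 32 = -71.68 °F.

-71.68 °F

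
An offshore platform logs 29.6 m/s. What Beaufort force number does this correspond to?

Beaufort force 11

29.6 m/s lies in the Beaufort 11 band (violent storm, 28.5–32.6 m/s).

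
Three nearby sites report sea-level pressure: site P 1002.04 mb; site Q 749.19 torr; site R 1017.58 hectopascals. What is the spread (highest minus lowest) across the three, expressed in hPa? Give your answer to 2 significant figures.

site P: 1002.04 mb = 1002.04 hPa.
site Q: 749.19 mmHg = 998.84 hPa.
Spread: 1017.58 − 998.84 = 19 hPa.

19 hPa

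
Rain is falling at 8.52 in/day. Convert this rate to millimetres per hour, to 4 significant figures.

8.52 in/day × 25.4 mm/in × 0.0416667 day/hour = 9.017 mm/hour.

9.017 mm/hour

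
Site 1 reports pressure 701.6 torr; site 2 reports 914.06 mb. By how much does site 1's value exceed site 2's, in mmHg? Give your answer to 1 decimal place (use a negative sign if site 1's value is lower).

site 2: 914.06 mb = 685.601 mmHg.
Difference: 701.600 − 685.601 = 16.0 mmHg.

16.0 mmHg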